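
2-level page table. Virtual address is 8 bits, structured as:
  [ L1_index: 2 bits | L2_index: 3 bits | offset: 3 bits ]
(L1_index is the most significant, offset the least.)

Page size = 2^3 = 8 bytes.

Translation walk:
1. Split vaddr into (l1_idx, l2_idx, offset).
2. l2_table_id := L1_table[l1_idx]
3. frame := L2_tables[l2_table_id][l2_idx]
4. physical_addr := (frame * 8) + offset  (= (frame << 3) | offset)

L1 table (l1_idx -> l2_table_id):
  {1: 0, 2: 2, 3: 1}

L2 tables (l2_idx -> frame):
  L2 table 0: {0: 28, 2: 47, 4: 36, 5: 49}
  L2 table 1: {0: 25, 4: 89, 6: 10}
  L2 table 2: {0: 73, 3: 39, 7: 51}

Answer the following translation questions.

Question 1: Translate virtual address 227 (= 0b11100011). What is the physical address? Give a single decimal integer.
vaddr = 227 = 0b11100011
Split: l1_idx=3, l2_idx=4, offset=3
L1[3] = 1
L2[1][4] = 89
paddr = 89 * 8 + 3 = 715

Answer: 715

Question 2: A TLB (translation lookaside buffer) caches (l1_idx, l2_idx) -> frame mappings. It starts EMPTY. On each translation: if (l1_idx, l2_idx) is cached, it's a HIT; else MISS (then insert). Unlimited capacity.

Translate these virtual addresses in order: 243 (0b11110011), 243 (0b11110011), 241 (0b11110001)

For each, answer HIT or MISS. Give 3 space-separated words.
vaddr=243: (3,6) not in TLB -> MISS, insert
vaddr=243: (3,6) in TLB -> HIT
vaddr=241: (3,6) in TLB -> HIT

Answer: MISS HIT HIT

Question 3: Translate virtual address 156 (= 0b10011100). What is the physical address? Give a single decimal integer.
vaddr = 156 = 0b10011100
Split: l1_idx=2, l2_idx=3, offset=4
L1[2] = 2
L2[2][3] = 39
paddr = 39 * 8 + 4 = 316

Answer: 316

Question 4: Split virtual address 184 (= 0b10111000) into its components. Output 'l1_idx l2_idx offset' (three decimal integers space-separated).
Answer: 2 7 0

Derivation:
vaddr = 184 = 0b10111000
  top 2 bits -> l1_idx = 2
  next 3 bits -> l2_idx = 7
  bottom 3 bits -> offset = 0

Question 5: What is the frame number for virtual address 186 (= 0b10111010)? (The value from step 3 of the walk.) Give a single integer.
vaddr = 186: l1_idx=2, l2_idx=7
L1[2] = 2; L2[2][7] = 51

Answer: 51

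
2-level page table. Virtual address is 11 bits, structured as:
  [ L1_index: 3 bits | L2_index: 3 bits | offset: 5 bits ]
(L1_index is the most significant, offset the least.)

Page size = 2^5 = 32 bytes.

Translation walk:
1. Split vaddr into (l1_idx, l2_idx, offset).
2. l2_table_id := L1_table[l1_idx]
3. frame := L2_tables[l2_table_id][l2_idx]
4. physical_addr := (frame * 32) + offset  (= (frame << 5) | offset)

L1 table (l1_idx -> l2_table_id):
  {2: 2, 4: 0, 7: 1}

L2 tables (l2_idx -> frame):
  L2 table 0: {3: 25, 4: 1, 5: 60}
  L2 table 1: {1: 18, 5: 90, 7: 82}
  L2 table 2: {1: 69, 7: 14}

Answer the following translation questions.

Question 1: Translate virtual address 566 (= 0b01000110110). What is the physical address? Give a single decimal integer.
vaddr = 566 = 0b01000110110
Split: l1_idx=2, l2_idx=1, offset=22
L1[2] = 2
L2[2][1] = 69
paddr = 69 * 32 + 22 = 2230

Answer: 2230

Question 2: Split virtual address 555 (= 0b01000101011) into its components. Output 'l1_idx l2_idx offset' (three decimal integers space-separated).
vaddr = 555 = 0b01000101011
  top 3 bits -> l1_idx = 2
  next 3 bits -> l2_idx = 1
  bottom 5 bits -> offset = 11

Answer: 2 1 11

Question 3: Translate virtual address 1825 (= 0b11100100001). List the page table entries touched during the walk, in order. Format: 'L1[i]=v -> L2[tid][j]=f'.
Answer: L1[7]=1 -> L2[1][1]=18

Derivation:
vaddr = 1825 = 0b11100100001
Split: l1_idx=7, l2_idx=1, offset=1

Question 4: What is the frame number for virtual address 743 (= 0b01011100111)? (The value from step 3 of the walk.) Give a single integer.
Answer: 14

Derivation:
vaddr = 743: l1_idx=2, l2_idx=7
L1[2] = 2; L2[2][7] = 14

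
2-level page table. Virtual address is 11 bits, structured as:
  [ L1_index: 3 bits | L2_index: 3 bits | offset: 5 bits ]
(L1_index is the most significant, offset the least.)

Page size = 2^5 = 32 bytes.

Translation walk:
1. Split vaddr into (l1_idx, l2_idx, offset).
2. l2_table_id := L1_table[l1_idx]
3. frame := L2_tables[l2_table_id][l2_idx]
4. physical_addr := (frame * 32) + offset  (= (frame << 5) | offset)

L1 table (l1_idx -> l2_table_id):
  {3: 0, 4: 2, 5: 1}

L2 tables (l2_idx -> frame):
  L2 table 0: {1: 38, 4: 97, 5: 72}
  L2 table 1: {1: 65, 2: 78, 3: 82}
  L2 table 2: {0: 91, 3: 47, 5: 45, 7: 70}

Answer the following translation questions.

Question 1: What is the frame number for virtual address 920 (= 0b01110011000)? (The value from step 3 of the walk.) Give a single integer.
vaddr = 920: l1_idx=3, l2_idx=4
L1[3] = 0; L2[0][4] = 97

Answer: 97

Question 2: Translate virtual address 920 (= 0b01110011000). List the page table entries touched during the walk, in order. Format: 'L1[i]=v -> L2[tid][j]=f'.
Answer: L1[3]=0 -> L2[0][4]=97

Derivation:
vaddr = 920 = 0b01110011000
Split: l1_idx=3, l2_idx=4, offset=24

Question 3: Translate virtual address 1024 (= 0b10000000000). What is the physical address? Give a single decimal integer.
vaddr = 1024 = 0b10000000000
Split: l1_idx=4, l2_idx=0, offset=0
L1[4] = 2
L2[2][0] = 91
paddr = 91 * 32 + 0 = 2912

Answer: 2912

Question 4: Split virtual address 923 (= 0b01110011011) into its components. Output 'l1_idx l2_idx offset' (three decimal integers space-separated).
vaddr = 923 = 0b01110011011
  top 3 bits -> l1_idx = 3
  next 3 bits -> l2_idx = 4
  bottom 5 bits -> offset = 27

Answer: 3 4 27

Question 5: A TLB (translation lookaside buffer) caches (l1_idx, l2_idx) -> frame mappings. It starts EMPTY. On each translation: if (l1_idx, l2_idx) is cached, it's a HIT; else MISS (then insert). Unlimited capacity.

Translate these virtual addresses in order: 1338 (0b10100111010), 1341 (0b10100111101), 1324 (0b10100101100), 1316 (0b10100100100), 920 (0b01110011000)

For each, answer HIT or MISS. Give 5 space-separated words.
Answer: MISS HIT HIT HIT MISS

Derivation:
vaddr=1338: (5,1) not in TLB -> MISS, insert
vaddr=1341: (5,1) in TLB -> HIT
vaddr=1324: (5,1) in TLB -> HIT
vaddr=1316: (5,1) in TLB -> HIT
vaddr=920: (3,4) not in TLB -> MISS, insert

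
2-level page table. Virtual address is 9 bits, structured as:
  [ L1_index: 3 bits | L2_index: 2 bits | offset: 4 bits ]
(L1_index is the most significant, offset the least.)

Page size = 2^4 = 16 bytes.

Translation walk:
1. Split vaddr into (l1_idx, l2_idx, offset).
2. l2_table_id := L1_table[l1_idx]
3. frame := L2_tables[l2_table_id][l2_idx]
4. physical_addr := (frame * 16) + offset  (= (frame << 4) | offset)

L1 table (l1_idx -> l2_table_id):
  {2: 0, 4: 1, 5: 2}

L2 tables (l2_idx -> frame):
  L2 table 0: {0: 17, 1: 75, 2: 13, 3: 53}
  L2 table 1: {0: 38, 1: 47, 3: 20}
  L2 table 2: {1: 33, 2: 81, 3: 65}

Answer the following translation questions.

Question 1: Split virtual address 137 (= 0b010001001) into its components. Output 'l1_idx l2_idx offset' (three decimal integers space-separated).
vaddr = 137 = 0b010001001
  top 3 bits -> l1_idx = 2
  next 2 bits -> l2_idx = 0
  bottom 4 bits -> offset = 9

Answer: 2 0 9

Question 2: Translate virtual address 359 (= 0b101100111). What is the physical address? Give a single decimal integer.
vaddr = 359 = 0b101100111
Split: l1_idx=5, l2_idx=2, offset=7
L1[5] = 2
L2[2][2] = 81
paddr = 81 * 16 + 7 = 1303

Answer: 1303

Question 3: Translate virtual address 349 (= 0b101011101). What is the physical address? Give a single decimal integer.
Answer: 541

Derivation:
vaddr = 349 = 0b101011101
Split: l1_idx=5, l2_idx=1, offset=13
L1[5] = 2
L2[2][1] = 33
paddr = 33 * 16 + 13 = 541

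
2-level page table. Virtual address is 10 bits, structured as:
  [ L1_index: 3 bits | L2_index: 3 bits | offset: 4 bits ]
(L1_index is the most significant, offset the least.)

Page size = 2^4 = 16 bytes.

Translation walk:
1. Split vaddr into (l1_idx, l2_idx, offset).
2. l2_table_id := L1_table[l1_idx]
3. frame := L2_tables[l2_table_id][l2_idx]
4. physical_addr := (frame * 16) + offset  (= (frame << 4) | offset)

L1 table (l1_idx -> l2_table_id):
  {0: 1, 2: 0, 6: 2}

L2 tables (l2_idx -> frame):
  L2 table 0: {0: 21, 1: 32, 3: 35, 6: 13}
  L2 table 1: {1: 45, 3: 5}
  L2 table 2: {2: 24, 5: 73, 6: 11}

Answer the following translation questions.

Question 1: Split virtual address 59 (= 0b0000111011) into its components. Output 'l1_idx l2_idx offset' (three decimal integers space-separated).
Answer: 0 3 11

Derivation:
vaddr = 59 = 0b0000111011
  top 3 bits -> l1_idx = 0
  next 3 bits -> l2_idx = 3
  bottom 4 bits -> offset = 11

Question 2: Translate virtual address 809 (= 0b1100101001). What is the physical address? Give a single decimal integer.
Answer: 393

Derivation:
vaddr = 809 = 0b1100101001
Split: l1_idx=6, l2_idx=2, offset=9
L1[6] = 2
L2[2][2] = 24
paddr = 24 * 16 + 9 = 393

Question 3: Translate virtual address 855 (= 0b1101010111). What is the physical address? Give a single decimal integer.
vaddr = 855 = 0b1101010111
Split: l1_idx=6, l2_idx=5, offset=7
L1[6] = 2
L2[2][5] = 73
paddr = 73 * 16 + 7 = 1175

Answer: 1175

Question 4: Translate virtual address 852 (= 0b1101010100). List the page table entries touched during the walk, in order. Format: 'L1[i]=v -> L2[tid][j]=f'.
Answer: L1[6]=2 -> L2[2][5]=73

Derivation:
vaddr = 852 = 0b1101010100
Split: l1_idx=6, l2_idx=5, offset=4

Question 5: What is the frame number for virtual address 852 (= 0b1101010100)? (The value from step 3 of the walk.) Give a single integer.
Answer: 73

Derivation:
vaddr = 852: l1_idx=6, l2_idx=5
L1[6] = 2; L2[2][5] = 73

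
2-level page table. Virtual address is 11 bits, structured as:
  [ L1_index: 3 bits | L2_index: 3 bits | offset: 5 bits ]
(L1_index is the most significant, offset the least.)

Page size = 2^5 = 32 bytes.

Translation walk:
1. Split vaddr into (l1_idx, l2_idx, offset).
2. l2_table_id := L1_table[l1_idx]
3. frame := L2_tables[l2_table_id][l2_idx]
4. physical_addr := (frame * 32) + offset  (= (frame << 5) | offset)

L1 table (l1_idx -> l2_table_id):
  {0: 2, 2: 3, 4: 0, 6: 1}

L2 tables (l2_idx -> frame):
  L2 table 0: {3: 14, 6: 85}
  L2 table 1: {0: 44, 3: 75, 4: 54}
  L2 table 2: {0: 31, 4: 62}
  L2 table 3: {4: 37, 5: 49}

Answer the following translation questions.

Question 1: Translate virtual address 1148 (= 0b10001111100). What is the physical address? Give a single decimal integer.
vaddr = 1148 = 0b10001111100
Split: l1_idx=4, l2_idx=3, offset=28
L1[4] = 0
L2[0][3] = 14
paddr = 14 * 32 + 28 = 476

Answer: 476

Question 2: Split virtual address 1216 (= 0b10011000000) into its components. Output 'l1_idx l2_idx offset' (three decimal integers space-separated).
Answer: 4 6 0

Derivation:
vaddr = 1216 = 0b10011000000
  top 3 bits -> l1_idx = 4
  next 3 bits -> l2_idx = 6
  bottom 5 bits -> offset = 0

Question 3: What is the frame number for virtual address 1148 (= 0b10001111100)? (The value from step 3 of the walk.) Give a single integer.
vaddr = 1148: l1_idx=4, l2_idx=3
L1[4] = 0; L2[0][3] = 14

Answer: 14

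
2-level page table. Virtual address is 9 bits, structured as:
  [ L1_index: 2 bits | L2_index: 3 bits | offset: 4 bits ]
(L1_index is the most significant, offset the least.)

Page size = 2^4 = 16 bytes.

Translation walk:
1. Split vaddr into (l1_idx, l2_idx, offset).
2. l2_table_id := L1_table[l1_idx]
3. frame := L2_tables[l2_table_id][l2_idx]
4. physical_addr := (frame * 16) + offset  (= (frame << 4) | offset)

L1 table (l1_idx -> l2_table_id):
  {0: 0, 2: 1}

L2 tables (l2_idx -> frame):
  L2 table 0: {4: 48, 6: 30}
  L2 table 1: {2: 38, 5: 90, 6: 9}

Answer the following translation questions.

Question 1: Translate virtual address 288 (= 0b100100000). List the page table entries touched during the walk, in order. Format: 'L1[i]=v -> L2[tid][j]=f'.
vaddr = 288 = 0b100100000
Split: l1_idx=2, l2_idx=2, offset=0

Answer: L1[2]=1 -> L2[1][2]=38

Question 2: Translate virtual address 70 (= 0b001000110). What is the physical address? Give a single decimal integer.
Answer: 774

Derivation:
vaddr = 70 = 0b001000110
Split: l1_idx=0, l2_idx=4, offset=6
L1[0] = 0
L2[0][4] = 48
paddr = 48 * 16 + 6 = 774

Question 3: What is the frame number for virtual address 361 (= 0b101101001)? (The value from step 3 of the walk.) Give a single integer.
Answer: 9

Derivation:
vaddr = 361: l1_idx=2, l2_idx=6
L1[2] = 1; L2[1][6] = 9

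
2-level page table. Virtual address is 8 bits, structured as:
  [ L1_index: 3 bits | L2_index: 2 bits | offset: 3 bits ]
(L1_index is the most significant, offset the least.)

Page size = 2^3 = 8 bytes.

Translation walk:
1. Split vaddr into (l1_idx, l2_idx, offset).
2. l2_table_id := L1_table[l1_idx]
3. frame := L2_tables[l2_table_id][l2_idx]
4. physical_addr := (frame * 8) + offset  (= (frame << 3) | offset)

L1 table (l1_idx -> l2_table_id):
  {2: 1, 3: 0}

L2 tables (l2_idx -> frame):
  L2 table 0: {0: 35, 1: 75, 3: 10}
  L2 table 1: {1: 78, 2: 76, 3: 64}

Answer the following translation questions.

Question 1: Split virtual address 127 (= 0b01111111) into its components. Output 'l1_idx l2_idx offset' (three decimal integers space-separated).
vaddr = 127 = 0b01111111
  top 3 bits -> l1_idx = 3
  next 2 bits -> l2_idx = 3
  bottom 3 bits -> offset = 7

Answer: 3 3 7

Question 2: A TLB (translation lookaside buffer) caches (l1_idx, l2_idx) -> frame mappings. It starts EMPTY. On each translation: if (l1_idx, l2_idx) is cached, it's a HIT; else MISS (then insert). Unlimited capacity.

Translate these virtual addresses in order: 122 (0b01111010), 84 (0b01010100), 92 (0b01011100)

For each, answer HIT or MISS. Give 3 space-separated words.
Answer: MISS MISS MISS

Derivation:
vaddr=122: (3,3) not in TLB -> MISS, insert
vaddr=84: (2,2) not in TLB -> MISS, insert
vaddr=92: (2,3) not in TLB -> MISS, insert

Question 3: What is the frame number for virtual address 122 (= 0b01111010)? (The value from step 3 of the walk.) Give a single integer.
Answer: 10

Derivation:
vaddr = 122: l1_idx=3, l2_idx=3
L1[3] = 0; L2[0][3] = 10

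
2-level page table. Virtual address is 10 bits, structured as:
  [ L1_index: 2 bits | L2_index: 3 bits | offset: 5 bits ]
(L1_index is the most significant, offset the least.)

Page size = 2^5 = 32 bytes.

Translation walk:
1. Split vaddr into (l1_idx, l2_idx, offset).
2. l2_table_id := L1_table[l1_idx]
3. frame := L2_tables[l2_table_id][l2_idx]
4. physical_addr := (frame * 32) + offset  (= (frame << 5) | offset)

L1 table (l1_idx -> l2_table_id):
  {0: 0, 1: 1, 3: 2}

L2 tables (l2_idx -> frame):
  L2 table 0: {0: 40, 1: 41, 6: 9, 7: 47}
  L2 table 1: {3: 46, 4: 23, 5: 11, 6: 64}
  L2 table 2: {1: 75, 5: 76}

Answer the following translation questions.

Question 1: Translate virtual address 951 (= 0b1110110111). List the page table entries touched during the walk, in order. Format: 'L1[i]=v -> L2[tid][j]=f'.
vaddr = 951 = 0b1110110111
Split: l1_idx=3, l2_idx=5, offset=23

Answer: L1[3]=2 -> L2[2][5]=76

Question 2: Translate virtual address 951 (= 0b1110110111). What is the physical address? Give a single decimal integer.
Answer: 2455

Derivation:
vaddr = 951 = 0b1110110111
Split: l1_idx=3, l2_idx=5, offset=23
L1[3] = 2
L2[2][5] = 76
paddr = 76 * 32 + 23 = 2455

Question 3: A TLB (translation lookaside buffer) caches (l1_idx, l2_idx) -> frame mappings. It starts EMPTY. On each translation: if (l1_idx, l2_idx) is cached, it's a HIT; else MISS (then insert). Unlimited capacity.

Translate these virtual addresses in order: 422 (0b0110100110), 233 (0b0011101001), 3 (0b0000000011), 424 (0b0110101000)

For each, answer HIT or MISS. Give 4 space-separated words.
Answer: MISS MISS MISS HIT

Derivation:
vaddr=422: (1,5) not in TLB -> MISS, insert
vaddr=233: (0,7) not in TLB -> MISS, insert
vaddr=3: (0,0) not in TLB -> MISS, insert
vaddr=424: (1,5) in TLB -> HIT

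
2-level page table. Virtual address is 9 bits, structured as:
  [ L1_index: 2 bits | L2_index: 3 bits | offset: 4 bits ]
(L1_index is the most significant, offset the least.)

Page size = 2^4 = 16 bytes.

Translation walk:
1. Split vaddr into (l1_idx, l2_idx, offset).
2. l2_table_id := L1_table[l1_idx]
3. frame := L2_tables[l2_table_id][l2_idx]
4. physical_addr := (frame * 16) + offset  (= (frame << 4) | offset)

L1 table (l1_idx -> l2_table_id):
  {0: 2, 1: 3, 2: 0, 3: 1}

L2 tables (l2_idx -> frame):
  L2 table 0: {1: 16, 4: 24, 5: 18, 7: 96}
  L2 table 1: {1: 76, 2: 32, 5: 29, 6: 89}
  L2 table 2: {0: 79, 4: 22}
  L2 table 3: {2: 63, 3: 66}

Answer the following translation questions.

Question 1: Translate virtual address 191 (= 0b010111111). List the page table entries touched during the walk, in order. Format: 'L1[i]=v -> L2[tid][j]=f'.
Answer: L1[1]=3 -> L2[3][3]=66

Derivation:
vaddr = 191 = 0b010111111
Split: l1_idx=1, l2_idx=3, offset=15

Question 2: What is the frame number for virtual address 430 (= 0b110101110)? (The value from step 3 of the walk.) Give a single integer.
Answer: 32

Derivation:
vaddr = 430: l1_idx=3, l2_idx=2
L1[3] = 1; L2[1][2] = 32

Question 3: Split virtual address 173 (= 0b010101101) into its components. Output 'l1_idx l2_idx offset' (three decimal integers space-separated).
Answer: 1 2 13

Derivation:
vaddr = 173 = 0b010101101
  top 2 bits -> l1_idx = 1
  next 3 bits -> l2_idx = 2
  bottom 4 bits -> offset = 13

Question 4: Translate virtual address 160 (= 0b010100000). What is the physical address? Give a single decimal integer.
Answer: 1008

Derivation:
vaddr = 160 = 0b010100000
Split: l1_idx=1, l2_idx=2, offset=0
L1[1] = 3
L2[3][2] = 63
paddr = 63 * 16 + 0 = 1008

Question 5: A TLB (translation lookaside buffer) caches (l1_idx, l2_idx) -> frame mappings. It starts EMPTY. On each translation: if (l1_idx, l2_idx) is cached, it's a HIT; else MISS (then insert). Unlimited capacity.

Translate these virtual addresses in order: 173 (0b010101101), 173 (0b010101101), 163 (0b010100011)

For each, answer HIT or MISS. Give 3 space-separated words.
vaddr=173: (1,2) not in TLB -> MISS, insert
vaddr=173: (1,2) in TLB -> HIT
vaddr=163: (1,2) in TLB -> HIT

Answer: MISS HIT HIT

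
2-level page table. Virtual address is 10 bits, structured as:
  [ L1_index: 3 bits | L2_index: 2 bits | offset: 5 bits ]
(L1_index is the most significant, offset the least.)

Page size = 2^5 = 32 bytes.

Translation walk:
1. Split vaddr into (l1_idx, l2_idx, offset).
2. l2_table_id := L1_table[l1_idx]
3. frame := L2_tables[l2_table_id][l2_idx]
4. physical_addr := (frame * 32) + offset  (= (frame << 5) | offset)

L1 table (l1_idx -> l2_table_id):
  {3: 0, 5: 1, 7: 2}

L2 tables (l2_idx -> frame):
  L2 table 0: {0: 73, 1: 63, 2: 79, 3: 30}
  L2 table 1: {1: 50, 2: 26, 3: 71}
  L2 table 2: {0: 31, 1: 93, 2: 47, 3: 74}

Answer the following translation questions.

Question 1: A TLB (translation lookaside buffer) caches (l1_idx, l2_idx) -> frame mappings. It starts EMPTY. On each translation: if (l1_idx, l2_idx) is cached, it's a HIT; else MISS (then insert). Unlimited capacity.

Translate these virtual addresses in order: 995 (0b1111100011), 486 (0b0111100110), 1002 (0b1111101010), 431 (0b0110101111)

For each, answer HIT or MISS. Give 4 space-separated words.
vaddr=995: (7,3) not in TLB -> MISS, insert
vaddr=486: (3,3) not in TLB -> MISS, insert
vaddr=1002: (7,3) in TLB -> HIT
vaddr=431: (3,1) not in TLB -> MISS, insert

Answer: MISS MISS HIT MISS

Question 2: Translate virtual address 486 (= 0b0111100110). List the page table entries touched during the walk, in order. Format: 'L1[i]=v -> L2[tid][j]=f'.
Answer: L1[3]=0 -> L2[0][3]=30

Derivation:
vaddr = 486 = 0b0111100110
Split: l1_idx=3, l2_idx=3, offset=6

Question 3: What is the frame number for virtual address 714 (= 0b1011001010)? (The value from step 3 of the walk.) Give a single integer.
Answer: 26

Derivation:
vaddr = 714: l1_idx=5, l2_idx=2
L1[5] = 1; L2[1][2] = 26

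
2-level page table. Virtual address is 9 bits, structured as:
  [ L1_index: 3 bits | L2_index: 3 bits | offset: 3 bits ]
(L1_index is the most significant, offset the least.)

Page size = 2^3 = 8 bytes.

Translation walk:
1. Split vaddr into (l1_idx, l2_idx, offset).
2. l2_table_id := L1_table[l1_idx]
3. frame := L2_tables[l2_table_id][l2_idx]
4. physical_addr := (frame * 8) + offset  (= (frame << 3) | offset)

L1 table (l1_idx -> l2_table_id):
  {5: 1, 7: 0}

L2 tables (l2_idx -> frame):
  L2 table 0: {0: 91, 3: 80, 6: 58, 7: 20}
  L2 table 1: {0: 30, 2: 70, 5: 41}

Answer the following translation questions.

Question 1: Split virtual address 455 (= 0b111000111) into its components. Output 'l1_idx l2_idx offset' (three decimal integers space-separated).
Answer: 7 0 7

Derivation:
vaddr = 455 = 0b111000111
  top 3 bits -> l1_idx = 7
  next 3 bits -> l2_idx = 0
  bottom 3 bits -> offset = 7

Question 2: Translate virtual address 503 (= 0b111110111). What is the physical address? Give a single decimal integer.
vaddr = 503 = 0b111110111
Split: l1_idx=7, l2_idx=6, offset=7
L1[7] = 0
L2[0][6] = 58
paddr = 58 * 8 + 7 = 471

Answer: 471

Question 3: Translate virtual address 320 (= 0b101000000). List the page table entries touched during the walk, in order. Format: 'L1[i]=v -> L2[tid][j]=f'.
vaddr = 320 = 0b101000000
Split: l1_idx=5, l2_idx=0, offset=0

Answer: L1[5]=1 -> L2[1][0]=30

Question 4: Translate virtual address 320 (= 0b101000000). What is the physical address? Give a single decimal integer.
vaddr = 320 = 0b101000000
Split: l1_idx=5, l2_idx=0, offset=0
L1[5] = 1
L2[1][0] = 30
paddr = 30 * 8 + 0 = 240

Answer: 240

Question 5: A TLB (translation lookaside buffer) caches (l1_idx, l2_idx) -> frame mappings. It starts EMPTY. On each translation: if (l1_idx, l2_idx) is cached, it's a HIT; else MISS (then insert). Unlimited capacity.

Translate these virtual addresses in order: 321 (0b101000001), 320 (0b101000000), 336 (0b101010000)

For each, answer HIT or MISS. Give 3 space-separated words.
vaddr=321: (5,0) not in TLB -> MISS, insert
vaddr=320: (5,0) in TLB -> HIT
vaddr=336: (5,2) not in TLB -> MISS, insert

Answer: MISS HIT MISS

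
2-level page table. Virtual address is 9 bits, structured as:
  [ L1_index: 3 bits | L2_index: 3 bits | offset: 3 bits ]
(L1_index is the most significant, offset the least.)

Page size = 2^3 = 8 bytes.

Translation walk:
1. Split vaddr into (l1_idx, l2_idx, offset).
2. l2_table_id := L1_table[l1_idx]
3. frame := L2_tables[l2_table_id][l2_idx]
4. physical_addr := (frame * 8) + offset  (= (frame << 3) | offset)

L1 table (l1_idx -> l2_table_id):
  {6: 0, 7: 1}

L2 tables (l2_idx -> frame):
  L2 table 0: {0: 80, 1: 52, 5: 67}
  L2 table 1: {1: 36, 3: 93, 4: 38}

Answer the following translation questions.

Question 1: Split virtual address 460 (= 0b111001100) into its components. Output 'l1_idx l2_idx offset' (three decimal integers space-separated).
vaddr = 460 = 0b111001100
  top 3 bits -> l1_idx = 7
  next 3 bits -> l2_idx = 1
  bottom 3 bits -> offset = 4

Answer: 7 1 4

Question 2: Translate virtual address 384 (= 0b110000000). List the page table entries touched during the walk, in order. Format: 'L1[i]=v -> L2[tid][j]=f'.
Answer: L1[6]=0 -> L2[0][0]=80

Derivation:
vaddr = 384 = 0b110000000
Split: l1_idx=6, l2_idx=0, offset=0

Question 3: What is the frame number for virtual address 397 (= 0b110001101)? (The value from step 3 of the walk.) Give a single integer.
vaddr = 397: l1_idx=6, l2_idx=1
L1[6] = 0; L2[0][1] = 52

Answer: 52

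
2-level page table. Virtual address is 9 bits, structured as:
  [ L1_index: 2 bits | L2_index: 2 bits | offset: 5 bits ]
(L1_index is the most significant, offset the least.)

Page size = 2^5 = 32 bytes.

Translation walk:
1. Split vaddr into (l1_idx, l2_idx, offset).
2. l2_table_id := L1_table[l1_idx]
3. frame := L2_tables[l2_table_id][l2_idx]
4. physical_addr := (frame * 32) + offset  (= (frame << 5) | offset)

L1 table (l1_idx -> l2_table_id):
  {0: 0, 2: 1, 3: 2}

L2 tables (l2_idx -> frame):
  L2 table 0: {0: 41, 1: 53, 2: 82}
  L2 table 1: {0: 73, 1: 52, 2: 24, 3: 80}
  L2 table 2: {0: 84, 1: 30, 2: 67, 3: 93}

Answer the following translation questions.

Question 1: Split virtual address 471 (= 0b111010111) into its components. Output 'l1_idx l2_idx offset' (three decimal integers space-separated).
vaddr = 471 = 0b111010111
  top 2 bits -> l1_idx = 3
  next 2 bits -> l2_idx = 2
  bottom 5 bits -> offset = 23

Answer: 3 2 23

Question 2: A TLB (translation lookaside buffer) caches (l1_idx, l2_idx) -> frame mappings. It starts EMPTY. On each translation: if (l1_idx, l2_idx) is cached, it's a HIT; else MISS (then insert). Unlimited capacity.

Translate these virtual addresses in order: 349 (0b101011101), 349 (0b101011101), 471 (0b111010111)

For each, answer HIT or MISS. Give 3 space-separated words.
Answer: MISS HIT MISS

Derivation:
vaddr=349: (2,2) not in TLB -> MISS, insert
vaddr=349: (2,2) in TLB -> HIT
vaddr=471: (3,2) not in TLB -> MISS, insert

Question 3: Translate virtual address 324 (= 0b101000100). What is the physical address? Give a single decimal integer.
vaddr = 324 = 0b101000100
Split: l1_idx=2, l2_idx=2, offset=4
L1[2] = 1
L2[1][2] = 24
paddr = 24 * 32 + 4 = 772

Answer: 772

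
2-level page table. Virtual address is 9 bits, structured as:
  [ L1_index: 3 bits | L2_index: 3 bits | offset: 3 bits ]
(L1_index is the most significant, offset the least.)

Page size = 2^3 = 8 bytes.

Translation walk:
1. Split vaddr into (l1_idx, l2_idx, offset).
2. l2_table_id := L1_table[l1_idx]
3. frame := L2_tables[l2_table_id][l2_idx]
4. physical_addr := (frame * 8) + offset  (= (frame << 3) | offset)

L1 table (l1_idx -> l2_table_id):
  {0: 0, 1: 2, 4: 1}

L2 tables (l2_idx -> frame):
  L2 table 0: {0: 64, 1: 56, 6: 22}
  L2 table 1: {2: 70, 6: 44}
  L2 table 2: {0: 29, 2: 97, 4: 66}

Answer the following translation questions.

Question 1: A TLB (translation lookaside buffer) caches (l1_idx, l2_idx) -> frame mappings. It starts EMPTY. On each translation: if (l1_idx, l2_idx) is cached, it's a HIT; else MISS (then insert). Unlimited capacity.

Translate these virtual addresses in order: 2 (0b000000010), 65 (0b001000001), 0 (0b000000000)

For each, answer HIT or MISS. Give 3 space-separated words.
vaddr=2: (0,0) not in TLB -> MISS, insert
vaddr=65: (1,0) not in TLB -> MISS, insert
vaddr=0: (0,0) in TLB -> HIT

Answer: MISS MISS HIT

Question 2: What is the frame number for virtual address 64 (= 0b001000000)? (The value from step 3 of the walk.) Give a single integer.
Answer: 29

Derivation:
vaddr = 64: l1_idx=1, l2_idx=0
L1[1] = 2; L2[2][0] = 29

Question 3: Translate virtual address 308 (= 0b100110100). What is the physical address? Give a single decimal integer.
Answer: 356

Derivation:
vaddr = 308 = 0b100110100
Split: l1_idx=4, l2_idx=6, offset=4
L1[4] = 1
L2[1][6] = 44
paddr = 44 * 8 + 4 = 356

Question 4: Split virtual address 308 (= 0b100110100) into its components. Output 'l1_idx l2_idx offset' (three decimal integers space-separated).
vaddr = 308 = 0b100110100
  top 3 bits -> l1_idx = 4
  next 3 bits -> l2_idx = 6
  bottom 3 bits -> offset = 4

Answer: 4 6 4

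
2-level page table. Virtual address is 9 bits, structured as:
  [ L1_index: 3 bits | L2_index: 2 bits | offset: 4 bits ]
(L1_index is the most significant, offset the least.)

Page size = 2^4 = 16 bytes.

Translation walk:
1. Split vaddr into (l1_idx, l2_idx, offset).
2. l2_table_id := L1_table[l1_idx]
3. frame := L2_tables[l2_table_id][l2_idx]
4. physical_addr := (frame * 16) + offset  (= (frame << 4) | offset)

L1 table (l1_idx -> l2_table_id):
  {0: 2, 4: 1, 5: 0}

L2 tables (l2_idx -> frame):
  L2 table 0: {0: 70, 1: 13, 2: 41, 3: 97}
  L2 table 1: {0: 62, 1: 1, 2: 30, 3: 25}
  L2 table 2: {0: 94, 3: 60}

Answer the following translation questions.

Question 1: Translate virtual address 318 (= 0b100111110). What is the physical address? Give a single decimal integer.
Answer: 414

Derivation:
vaddr = 318 = 0b100111110
Split: l1_idx=4, l2_idx=3, offset=14
L1[4] = 1
L2[1][3] = 25
paddr = 25 * 16 + 14 = 414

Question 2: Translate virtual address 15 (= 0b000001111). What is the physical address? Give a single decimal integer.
vaddr = 15 = 0b000001111
Split: l1_idx=0, l2_idx=0, offset=15
L1[0] = 2
L2[2][0] = 94
paddr = 94 * 16 + 15 = 1519

Answer: 1519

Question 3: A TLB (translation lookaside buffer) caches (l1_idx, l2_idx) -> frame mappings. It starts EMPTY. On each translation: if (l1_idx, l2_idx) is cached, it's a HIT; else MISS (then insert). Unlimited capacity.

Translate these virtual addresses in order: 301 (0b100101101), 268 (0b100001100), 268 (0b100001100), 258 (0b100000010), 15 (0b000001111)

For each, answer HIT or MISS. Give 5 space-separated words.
vaddr=301: (4,2) not in TLB -> MISS, insert
vaddr=268: (4,0) not in TLB -> MISS, insert
vaddr=268: (4,0) in TLB -> HIT
vaddr=258: (4,0) in TLB -> HIT
vaddr=15: (0,0) not in TLB -> MISS, insert

Answer: MISS MISS HIT HIT MISS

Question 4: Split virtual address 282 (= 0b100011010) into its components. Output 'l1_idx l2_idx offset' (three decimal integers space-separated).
Answer: 4 1 10

Derivation:
vaddr = 282 = 0b100011010
  top 3 bits -> l1_idx = 4
  next 2 bits -> l2_idx = 1
  bottom 4 bits -> offset = 10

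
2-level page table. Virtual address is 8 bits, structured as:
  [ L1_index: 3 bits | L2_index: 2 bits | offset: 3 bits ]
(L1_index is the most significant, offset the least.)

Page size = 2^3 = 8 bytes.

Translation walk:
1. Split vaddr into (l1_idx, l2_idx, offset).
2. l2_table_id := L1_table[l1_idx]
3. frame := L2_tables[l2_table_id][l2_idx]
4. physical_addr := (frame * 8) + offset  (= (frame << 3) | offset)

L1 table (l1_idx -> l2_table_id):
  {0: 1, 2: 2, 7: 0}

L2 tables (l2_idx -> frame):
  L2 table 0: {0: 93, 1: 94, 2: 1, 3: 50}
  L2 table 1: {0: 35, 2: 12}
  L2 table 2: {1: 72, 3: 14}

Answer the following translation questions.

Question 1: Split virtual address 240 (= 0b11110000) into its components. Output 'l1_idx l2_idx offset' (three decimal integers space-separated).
Answer: 7 2 0

Derivation:
vaddr = 240 = 0b11110000
  top 3 bits -> l1_idx = 7
  next 2 bits -> l2_idx = 2
  bottom 3 bits -> offset = 0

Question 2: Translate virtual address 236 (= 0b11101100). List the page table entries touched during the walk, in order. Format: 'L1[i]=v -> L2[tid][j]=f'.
vaddr = 236 = 0b11101100
Split: l1_idx=7, l2_idx=1, offset=4

Answer: L1[7]=0 -> L2[0][1]=94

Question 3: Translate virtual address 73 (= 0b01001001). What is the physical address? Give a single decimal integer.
Answer: 577

Derivation:
vaddr = 73 = 0b01001001
Split: l1_idx=2, l2_idx=1, offset=1
L1[2] = 2
L2[2][1] = 72
paddr = 72 * 8 + 1 = 577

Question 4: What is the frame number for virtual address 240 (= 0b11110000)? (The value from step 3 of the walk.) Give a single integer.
vaddr = 240: l1_idx=7, l2_idx=2
L1[7] = 0; L2[0][2] = 1

Answer: 1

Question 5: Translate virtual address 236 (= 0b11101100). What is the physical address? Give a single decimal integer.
Answer: 756

Derivation:
vaddr = 236 = 0b11101100
Split: l1_idx=7, l2_idx=1, offset=4
L1[7] = 0
L2[0][1] = 94
paddr = 94 * 8 + 4 = 756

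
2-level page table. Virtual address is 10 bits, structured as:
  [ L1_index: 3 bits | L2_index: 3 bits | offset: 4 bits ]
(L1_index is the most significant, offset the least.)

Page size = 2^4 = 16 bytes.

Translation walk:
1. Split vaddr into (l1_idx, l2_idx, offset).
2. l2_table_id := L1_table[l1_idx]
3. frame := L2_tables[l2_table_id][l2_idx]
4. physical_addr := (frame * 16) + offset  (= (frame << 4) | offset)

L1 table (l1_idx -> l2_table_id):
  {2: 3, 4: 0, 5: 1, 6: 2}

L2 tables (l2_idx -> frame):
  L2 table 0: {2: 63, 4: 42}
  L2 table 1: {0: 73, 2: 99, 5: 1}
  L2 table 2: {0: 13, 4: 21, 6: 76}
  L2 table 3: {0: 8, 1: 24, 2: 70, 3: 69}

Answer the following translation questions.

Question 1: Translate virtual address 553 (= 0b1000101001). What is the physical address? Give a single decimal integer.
Answer: 1017

Derivation:
vaddr = 553 = 0b1000101001
Split: l1_idx=4, l2_idx=2, offset=9
L1[4] = 0
L2[0][2] = 63
paddr = 63 * 16 + 9 = 1017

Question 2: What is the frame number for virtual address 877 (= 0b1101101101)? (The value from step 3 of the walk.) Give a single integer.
vaddr = 877: l1_idx=6, l2_idx=6
L1[6] = 2; L2[2][6] = 76

Answer: 76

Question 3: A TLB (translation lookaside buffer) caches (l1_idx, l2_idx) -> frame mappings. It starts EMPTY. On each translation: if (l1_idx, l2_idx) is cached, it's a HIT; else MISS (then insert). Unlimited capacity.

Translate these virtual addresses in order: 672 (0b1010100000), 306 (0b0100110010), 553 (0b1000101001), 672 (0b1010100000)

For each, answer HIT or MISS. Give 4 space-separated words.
Answer: MISS MISS MISS HIT

Derivation:
vaddr=672: (5,2) not in TLB -> MISS, insert
vaddr=306: (2,3) not in TLB -> MISS, insert
vaddr=553: (4,2) not in TLB -> MISS, insert
vaddr=672: (5,2) in TLB -> HIT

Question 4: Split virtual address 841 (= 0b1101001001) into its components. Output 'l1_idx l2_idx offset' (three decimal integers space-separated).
vaddr = 841 = 0b1101001001
  top 3 bits -> l1_idx = 6
  next 3 bits -> l2_idx = 4
  bottom 4 bits -> offset = 9

Answer: 6 4 9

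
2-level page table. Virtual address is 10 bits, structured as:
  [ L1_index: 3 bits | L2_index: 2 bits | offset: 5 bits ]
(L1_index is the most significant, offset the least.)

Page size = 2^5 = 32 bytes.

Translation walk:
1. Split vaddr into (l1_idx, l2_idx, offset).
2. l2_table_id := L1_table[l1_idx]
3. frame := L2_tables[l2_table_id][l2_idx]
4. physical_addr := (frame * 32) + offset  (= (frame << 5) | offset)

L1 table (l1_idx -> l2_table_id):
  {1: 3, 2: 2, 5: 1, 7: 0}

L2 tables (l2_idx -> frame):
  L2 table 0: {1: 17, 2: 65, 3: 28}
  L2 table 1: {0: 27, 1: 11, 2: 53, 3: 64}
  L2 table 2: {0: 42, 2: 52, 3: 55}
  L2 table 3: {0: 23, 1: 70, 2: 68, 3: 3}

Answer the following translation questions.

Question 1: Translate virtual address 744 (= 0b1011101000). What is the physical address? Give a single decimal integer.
vaddr = 744 = 0b1011101000
Split: l1_idx=5, l2_idx=3, offset=8
L1[5] = 1
L2[1][3] = 64
paddr = 64 * 32 + 8 = 2056

Answer: 2056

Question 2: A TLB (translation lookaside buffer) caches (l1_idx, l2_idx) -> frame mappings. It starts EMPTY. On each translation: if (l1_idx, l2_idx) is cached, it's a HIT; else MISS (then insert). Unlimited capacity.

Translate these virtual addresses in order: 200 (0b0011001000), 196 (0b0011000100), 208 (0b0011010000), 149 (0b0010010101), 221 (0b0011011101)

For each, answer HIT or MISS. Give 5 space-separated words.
Answer: MISS HIT HIT MISS HIT

Derivation:
vaddr=200: (1,2) not in TLB -> MISS, insert
vaddr=196: (1,2) in TLB -> HIT
vaddr=208: (1,2) in TLB -> HIT
vaddr=149: (1,0) not in TLB -> MISS, insert
vaddr=221: (1,2) in TLB -> HIT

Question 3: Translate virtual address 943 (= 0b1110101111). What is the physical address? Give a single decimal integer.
Answer: 559

Derivation:
vaddr = 943 = 0b1110101111
Split: l1_idx=7, l2_idx=1, offset=15
L1[7] = 0
L2[0][1] = 17
paddr = 17 * 32 + 15 = 559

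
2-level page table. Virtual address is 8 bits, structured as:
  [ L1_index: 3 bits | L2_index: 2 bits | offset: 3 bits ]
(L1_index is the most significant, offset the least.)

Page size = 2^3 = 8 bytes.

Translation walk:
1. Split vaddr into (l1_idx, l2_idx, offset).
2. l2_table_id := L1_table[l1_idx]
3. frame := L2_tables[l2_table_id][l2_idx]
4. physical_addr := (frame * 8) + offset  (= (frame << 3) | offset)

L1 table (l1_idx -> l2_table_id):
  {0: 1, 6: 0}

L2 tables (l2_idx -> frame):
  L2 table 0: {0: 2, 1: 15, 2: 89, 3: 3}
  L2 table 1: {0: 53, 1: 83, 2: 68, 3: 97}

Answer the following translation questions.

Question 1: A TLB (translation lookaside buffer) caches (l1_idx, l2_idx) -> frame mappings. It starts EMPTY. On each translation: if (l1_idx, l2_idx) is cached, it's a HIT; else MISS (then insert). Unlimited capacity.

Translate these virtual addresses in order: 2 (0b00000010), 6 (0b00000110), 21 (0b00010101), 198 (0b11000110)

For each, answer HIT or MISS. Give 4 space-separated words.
Answer: MISS HIT MISS MISS

Derivation:
vaddr=2: (0,0) not in TLB -> MISS, insert
vaddr=6: (0,0) in TLB -> HIT
vaddr=21: (0,2) not in TLB -> MISS, insert
vaddr=198: (6,0) not in TLB -> MISS, insert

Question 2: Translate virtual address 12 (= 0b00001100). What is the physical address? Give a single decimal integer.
Answer: 668

Derivation:
vaddr = 12 = 0b00001100
Split: l1_idx=0, l2_idx=1, offset=4
L1[0] = 1
L2[1][1] = 83
paddr = 83 * 8 + 4 = 668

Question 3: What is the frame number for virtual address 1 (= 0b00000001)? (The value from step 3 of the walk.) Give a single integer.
Answer: 53

Derivation:
vaddr = 1: l1_idx=0, l2_idx=0
L1[0] = 1; L2[1][0] = 53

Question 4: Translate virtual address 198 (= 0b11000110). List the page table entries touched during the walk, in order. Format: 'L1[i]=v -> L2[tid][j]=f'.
Answer: L1[6]=0 -> L2[0][0]=2

Derivation:
vaddr = 198 = 0b11000110
Split: l1_idx=6, l2_idx=0, offset=6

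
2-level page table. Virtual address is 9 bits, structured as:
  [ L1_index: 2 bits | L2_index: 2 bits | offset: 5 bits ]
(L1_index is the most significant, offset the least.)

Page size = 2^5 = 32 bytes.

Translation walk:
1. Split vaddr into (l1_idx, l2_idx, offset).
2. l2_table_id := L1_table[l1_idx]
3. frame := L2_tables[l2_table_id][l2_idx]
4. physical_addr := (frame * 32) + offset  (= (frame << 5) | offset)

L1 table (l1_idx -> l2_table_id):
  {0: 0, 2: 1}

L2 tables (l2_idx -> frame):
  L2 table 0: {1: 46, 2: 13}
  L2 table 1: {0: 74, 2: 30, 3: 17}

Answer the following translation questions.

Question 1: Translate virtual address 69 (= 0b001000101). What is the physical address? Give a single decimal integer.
Answer: 421

Derivation:
vaddr = 69 = 0b001000101
Split: l1_idx=0, l2_idx=2, offset=5
L1[0] = 0
L2[0][2] = 13
paddr = 13 * 32 + 5 = 421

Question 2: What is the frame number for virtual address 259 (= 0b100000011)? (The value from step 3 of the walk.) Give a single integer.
vaddr = 259: l1_idx=2, l2_idx=0
L1[2] = 1; L2[1][0] = 74

Answer: 74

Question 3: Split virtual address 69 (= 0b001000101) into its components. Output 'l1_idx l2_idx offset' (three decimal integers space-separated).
vaddr = 69 = 0b001000101
  top 2 bits -> l1_idx = 0
  next 2 bits -> l2_idx = 2
  bottom 5 bits -> offset = 5

Answer: 0 2 5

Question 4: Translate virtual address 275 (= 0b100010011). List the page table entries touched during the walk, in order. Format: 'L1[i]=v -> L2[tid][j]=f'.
vaddr = 275 = 0b100010011
Split: l1_idx=2, l2_idx=0, offset=19

Answer: L1[2]=1 -> L2[1][0]=74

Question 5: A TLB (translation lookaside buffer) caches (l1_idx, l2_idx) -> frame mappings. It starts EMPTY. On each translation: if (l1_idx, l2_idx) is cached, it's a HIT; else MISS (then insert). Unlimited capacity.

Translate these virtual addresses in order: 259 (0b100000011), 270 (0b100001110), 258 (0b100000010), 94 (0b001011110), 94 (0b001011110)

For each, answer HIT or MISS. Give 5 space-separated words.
vaddr=259: (2,0) not in TLB -> MISS, insert
vaddr=270: (2,0) in TLB -> HIT
vaddr=258: (2,0) in TLB -> HIT
vaddr=94: (0,2) not in TLB -> MISS, insert
vaddr=94: (0,2) in TLB -> HIT

Answer: MISS HIT HIT MISS HIT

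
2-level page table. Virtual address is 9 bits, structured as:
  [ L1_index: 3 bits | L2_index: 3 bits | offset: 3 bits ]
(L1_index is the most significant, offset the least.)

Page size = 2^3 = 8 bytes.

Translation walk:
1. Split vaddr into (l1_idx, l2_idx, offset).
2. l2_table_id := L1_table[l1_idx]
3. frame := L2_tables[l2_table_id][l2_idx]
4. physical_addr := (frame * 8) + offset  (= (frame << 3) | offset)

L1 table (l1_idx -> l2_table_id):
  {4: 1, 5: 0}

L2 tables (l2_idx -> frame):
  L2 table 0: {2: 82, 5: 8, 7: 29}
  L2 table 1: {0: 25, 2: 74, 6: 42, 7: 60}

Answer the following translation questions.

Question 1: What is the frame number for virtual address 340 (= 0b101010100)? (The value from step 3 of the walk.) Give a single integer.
vaddr = 340: l1_idx=5, l2_idx=2
L1[5] = 0; L2[0][2] = 82

Answer: 82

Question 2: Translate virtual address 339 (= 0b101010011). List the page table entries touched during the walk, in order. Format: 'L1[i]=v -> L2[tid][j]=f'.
vaddr = 339 = 0b101010011
Split: l1_idx=5, l2_idx=2, offset=3

Answer: L1[5]=0 -> L2[0][2]=82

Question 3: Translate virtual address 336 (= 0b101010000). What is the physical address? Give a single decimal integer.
Answer: 656

Derivation:
vaddr = 336 = 0b101010000
Split: l1_idx=5, l2_idx=2, offset=0
L1[5] = 0
L2[0][2] = 82
paddr = 82 * 8 + 0 = 656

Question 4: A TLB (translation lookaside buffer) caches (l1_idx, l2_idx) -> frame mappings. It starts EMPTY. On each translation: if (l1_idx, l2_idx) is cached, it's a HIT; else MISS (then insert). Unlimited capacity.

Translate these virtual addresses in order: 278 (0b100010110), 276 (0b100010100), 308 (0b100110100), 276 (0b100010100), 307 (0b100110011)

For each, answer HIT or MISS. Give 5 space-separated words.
vaddr=278: (4,2) not in TLB -> MISS, insert
vaddr=276: (4,2) in TLB -> HIT
vaddr=308: (4,6) not in TLB -> MISS, insert
vaddr=276: (4,2) in TLB -> HIT
vaddr=307: (4,6) in TLB -> HIT

Answer: MISS HIT MISS HIT HIT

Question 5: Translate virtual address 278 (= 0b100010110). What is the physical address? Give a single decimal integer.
vaddr = 278 = 0b100010110
Split: l1_idx=4, l2_idx=2, offset=6
L1[4] = 1
L2[1][2] = 74
paddr = 74 * 8 + 6 = 598

Answer: 598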